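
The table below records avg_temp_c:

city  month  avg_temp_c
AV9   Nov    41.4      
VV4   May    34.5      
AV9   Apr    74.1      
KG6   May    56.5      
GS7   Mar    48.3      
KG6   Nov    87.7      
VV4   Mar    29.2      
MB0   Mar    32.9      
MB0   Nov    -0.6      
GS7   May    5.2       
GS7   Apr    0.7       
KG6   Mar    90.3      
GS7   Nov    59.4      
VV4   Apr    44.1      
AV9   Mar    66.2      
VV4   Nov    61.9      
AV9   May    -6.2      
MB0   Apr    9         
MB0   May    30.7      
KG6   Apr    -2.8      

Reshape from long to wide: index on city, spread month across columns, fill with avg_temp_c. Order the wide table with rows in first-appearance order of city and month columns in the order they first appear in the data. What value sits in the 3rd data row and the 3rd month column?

With rows in first-appearance order of city, row 3 is city=KG6. month columns in first-appearance order: Nov, May, Apr, Mar; column 3 is Apr.
Long rows with city=KG6, month=Apr: avg_temp_c = -2.8.

-2.8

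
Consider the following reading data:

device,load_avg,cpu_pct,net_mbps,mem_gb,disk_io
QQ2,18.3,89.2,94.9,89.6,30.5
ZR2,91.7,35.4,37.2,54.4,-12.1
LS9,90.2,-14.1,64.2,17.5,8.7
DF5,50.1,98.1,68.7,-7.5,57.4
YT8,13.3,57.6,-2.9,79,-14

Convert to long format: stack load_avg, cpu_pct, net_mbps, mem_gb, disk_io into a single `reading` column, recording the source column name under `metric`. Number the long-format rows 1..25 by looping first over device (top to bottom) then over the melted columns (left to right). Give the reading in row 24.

79

25 rows total (5 × 5). Row 24: index ⌊(24-1)/5⌋ = 4 into device → YT8; (24-1) mod 5 = 3 into the melted columns → mem_gb.
So row 24 is (YT8, mem_gb, 79); reading = 79.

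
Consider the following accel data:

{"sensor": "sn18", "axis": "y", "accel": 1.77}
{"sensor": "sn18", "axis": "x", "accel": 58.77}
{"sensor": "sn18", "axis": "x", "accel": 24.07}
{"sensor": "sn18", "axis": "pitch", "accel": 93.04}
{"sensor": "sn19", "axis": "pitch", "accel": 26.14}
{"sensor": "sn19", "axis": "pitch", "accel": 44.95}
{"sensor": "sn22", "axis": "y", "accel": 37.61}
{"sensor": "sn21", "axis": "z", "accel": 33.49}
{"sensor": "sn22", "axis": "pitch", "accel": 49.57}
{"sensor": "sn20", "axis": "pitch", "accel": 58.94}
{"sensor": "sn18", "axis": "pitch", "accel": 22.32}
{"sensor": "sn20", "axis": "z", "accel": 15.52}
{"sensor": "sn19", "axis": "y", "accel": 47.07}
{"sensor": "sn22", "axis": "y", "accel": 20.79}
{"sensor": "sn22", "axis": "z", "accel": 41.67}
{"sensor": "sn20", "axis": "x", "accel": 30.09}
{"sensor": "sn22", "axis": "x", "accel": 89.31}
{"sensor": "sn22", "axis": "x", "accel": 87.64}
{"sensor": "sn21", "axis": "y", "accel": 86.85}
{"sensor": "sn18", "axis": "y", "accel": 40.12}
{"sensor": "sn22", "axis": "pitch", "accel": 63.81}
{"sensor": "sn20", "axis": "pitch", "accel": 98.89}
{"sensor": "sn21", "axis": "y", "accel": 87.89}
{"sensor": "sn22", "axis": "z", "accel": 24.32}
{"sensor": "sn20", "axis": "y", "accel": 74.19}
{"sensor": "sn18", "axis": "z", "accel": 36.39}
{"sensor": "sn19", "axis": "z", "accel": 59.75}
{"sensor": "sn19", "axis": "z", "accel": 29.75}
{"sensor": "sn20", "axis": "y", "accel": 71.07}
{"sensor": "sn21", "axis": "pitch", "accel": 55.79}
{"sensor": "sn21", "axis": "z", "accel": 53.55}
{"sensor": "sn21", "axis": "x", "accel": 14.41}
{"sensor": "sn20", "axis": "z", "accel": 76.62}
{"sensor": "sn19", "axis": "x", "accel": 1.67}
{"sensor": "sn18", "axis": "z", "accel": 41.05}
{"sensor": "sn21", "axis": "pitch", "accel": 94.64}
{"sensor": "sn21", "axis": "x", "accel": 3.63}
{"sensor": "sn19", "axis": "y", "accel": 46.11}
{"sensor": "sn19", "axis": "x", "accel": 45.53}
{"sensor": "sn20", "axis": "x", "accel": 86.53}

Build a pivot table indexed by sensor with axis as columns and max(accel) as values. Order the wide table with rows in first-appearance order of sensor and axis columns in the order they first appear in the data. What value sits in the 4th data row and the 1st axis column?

With rows in first-appearance order of sensor, row 4 is sensor=sn21. axis columns in first-appearance order: y, x, pitch, z; column 1 is y.
Long rows with sensor=sn21, axis=y: max(86.85, 87.89) = 87.89.

87.89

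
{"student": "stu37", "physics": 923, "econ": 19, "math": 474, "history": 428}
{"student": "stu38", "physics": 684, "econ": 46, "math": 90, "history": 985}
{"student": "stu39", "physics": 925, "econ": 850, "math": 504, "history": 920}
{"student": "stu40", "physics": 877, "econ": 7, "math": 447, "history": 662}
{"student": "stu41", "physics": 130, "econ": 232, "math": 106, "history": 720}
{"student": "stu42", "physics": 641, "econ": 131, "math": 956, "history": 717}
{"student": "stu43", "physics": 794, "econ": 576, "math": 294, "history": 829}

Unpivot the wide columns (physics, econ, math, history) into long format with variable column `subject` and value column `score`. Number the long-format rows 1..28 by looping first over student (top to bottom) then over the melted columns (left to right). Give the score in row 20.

720

28 rows total (7 × 4). Row 20: index ⌊(20-1)/4⌋ = 4 into student → stu41; (20-1) mod 4 = 3 into the melted columns → history.
So row 20 is (stu41, history, 720); score = 720.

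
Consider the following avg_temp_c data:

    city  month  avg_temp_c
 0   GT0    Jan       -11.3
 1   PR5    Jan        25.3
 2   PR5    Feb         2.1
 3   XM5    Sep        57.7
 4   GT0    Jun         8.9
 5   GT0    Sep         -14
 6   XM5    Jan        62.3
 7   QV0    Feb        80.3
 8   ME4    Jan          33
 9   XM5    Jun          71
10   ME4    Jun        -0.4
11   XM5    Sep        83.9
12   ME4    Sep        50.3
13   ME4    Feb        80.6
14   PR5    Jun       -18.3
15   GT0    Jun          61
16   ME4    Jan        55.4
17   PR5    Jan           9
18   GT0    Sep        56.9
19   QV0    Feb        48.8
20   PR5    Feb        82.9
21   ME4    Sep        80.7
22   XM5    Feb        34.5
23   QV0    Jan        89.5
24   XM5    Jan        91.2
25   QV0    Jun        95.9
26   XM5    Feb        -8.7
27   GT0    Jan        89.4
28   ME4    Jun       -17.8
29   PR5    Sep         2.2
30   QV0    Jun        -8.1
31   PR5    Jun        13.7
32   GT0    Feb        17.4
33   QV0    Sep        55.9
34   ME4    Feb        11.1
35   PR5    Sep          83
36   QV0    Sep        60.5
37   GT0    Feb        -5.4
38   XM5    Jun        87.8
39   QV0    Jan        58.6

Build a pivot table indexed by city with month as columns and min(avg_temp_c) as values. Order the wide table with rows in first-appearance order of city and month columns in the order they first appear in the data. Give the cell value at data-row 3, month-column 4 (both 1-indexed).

With rows in first-appearance order of city, row 3 is city=XM5. month columns in first-appearance order: Jan, Feb, Sep, Jun; column 4 is Jun.
Long rows with city=XM5, month=Jun: min(71, 87.8) = 71.

71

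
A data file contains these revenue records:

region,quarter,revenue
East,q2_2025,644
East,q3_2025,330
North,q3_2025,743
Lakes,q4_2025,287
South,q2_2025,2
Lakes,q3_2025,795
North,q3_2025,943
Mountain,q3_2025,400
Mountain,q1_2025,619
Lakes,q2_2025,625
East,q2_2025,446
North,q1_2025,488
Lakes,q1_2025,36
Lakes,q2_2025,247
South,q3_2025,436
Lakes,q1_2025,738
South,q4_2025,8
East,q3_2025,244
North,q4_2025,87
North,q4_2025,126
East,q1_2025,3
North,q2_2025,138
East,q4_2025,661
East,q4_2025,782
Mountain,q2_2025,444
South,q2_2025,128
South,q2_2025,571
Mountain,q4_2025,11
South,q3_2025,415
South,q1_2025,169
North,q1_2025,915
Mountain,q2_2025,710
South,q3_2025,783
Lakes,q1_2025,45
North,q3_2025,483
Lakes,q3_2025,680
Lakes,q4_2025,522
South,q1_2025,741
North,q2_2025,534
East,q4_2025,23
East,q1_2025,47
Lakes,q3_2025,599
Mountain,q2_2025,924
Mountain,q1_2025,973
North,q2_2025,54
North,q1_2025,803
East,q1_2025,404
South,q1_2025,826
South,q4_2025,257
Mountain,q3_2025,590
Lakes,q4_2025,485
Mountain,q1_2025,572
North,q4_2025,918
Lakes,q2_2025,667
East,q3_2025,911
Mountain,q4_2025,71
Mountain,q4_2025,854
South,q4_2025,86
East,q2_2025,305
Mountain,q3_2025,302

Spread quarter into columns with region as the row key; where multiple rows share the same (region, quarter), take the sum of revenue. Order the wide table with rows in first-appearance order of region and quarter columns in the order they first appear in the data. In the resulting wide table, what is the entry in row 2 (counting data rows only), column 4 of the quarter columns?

2206

With rows in first-appearance order of region, row 2 is region=North. quarter columns in first-appearance order: q2_2025, q3_2025, q4_2025, q1_2025; column 4 is q1_2025.
Long rows with region=North, quarter=q1_2025: 488 + 915 + 803 = 2206.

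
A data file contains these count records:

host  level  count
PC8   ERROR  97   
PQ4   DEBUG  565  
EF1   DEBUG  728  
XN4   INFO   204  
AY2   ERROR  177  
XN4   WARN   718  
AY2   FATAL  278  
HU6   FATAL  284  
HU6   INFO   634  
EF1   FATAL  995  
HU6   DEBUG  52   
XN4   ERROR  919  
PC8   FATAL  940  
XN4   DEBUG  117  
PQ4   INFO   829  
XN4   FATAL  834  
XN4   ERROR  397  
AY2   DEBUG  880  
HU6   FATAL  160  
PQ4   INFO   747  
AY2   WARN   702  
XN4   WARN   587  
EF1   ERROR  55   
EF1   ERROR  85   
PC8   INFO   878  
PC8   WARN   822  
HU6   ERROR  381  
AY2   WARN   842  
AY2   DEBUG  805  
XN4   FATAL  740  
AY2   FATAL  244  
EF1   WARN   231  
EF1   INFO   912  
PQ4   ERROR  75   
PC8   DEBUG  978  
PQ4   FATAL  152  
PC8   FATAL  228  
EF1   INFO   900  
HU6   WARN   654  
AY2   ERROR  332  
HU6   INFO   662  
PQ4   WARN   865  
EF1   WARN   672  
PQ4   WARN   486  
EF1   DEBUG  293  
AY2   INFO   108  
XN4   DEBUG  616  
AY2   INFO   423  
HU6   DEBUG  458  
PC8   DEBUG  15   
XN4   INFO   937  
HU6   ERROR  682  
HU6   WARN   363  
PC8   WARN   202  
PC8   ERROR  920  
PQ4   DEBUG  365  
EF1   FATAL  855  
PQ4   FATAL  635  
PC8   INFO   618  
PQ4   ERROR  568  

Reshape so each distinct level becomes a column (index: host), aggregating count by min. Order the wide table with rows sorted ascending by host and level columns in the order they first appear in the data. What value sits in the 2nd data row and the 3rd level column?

With rows sorted ascending by host, row 2 is host=EF1. level columns in first-appearance order: ERROR, DEBUG, INFO, WARN, FATAL; column 3 is INFO.
Long rows with host=EF1, level=INFO: min(912, 900) = 900.

900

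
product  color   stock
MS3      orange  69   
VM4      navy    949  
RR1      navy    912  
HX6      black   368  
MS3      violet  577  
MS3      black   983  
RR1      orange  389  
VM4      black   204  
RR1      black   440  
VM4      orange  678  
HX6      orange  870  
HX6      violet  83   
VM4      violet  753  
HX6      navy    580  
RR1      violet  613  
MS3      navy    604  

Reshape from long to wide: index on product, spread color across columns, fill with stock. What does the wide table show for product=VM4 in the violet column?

753

Wide layout: rows indexed by product, columns are the 4 distinct color values (orange, navy, black, violet).
Cell (product=VM4, color=violet) draws from the long row where product=VM4 and color=violet, which has stock=753.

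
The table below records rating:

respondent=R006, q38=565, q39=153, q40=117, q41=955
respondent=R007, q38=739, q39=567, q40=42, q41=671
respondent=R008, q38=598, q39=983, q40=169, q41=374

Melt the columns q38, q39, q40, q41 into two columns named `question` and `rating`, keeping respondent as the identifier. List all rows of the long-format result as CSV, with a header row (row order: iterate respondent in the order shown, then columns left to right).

respondent,question,rating
R006,q38,565
R006,q39,153
R006,q40,117
R006,q41,955
R007,q38,739
R007,q39,567
R007,q40,42
R007,q41,671
R008,q38,598
R008,q39,983
R008,q40,169
R008,q41,374

Each (respondent, column) pair becomes one row: 3 × 4 = 12 rows.
For example, (R006, q38) → rating=565.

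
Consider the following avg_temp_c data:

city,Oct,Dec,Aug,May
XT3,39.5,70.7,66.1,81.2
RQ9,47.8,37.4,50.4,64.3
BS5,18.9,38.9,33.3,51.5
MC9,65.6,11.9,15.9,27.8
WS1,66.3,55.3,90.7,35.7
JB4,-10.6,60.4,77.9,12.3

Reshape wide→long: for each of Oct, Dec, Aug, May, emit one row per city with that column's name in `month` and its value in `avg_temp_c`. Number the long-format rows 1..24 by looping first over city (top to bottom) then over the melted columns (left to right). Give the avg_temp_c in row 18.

24 rows total (6 × 4). Row 18: index ⌊(18-1)/4⌋ = 4 into city → WS1; (18-1) mod 4 = 1 into the melted columns → Dec.
So row 18 is (WS1, Dec, 55.3); avg_temp_c = 55.3.

55.3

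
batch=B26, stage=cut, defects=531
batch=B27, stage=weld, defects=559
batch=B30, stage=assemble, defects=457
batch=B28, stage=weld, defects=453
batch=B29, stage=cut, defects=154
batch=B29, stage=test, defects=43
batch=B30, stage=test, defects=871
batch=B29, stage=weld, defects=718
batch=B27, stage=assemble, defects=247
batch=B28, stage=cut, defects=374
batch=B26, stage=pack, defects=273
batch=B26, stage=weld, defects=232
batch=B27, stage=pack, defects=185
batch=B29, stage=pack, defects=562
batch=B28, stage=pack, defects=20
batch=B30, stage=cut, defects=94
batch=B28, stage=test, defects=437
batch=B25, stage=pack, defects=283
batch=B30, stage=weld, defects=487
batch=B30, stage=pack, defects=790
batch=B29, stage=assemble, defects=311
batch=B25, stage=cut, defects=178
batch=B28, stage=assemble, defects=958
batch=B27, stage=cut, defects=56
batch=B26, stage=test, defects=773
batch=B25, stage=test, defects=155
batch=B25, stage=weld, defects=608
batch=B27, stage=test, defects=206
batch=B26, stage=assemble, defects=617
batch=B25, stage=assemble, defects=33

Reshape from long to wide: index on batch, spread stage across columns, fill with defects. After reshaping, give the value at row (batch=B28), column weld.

453

Wide layout: rows indexed by batch, columns are the 5 distinct stage values (cut, weld, assemble, test, pack).
Cell (batch=B28, stage=weld) draws from the long row where batch=B28 and stage=weld, which has defects=453.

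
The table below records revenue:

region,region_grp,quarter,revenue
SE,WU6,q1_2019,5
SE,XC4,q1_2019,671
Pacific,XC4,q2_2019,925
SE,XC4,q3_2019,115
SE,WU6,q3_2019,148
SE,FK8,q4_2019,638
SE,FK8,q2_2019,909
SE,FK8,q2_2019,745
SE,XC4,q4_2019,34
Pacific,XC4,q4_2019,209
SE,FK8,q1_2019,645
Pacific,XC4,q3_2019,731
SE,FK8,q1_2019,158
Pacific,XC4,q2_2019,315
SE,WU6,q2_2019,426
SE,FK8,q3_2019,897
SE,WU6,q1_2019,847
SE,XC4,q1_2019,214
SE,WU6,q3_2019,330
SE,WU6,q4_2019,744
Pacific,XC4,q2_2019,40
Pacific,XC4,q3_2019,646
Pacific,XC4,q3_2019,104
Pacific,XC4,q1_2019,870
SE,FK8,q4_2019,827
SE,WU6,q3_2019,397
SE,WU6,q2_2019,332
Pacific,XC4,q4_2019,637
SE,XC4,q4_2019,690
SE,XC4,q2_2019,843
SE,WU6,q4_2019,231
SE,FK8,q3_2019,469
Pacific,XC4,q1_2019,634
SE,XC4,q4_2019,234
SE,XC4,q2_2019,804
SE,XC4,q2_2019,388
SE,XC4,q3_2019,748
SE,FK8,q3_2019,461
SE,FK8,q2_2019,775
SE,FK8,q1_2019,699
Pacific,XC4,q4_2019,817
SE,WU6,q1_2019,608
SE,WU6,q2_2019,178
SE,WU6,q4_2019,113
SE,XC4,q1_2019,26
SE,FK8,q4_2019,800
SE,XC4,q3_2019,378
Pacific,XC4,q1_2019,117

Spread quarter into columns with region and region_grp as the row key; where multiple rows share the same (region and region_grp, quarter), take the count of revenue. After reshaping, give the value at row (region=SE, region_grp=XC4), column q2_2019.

3

Rows with region=SE, region_grp=XC4 and quarter=q2_2019: revenue values are 843, 804, 388.
3 rows match — count = 3.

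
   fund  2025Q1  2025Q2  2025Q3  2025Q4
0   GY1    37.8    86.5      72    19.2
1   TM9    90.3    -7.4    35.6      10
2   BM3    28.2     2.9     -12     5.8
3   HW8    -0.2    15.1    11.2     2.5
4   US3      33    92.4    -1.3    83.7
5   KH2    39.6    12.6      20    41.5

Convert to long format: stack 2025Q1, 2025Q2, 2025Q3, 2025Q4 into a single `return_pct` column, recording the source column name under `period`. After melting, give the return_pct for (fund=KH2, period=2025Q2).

12.6

Unpivoting turns each (fund, wide-column) pair into one long row.
The wide cell at row KH2, column 2025Q2 holds 12.6, so the long row (KH2, 2025Q2) has return_pct=12.6.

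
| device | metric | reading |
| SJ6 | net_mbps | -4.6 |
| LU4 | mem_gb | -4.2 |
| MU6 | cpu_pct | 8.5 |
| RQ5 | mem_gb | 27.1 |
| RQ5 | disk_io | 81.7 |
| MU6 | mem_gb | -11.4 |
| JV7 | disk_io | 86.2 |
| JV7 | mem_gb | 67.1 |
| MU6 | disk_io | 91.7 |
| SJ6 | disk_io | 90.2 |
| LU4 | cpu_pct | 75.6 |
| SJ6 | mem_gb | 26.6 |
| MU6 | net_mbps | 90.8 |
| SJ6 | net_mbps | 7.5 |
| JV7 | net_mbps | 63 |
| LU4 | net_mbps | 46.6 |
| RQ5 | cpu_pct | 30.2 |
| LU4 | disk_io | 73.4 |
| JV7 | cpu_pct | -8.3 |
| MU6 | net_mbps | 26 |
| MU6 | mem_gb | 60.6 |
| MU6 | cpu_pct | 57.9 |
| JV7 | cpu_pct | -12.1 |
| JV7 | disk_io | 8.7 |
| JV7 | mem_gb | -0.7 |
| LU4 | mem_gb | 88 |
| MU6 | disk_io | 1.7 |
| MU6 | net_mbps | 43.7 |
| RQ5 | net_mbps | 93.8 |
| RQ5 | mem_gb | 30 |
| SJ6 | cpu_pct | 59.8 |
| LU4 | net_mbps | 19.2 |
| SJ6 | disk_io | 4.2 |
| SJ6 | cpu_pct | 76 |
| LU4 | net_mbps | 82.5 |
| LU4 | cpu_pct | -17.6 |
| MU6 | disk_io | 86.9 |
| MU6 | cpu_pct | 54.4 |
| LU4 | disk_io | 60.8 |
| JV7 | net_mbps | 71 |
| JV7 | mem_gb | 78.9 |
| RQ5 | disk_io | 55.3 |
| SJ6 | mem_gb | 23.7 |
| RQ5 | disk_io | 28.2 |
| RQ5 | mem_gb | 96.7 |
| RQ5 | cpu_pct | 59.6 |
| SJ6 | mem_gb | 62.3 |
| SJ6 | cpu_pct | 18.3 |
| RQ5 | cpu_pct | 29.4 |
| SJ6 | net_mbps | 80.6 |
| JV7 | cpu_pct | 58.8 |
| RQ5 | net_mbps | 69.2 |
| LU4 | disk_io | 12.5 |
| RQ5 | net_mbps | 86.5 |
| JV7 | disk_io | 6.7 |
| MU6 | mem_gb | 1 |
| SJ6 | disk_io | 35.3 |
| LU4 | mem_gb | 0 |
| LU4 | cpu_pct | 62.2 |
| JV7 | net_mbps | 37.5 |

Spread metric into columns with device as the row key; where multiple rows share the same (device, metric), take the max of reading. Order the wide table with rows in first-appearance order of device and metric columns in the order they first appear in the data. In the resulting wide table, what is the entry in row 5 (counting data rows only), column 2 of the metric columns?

With rows in first-appearance order of device, row 5 is device=JV7. metric columns in first-appearance order: net_mbps, mem_gb, cpu_pct, disk_io; column 2 is mem_gb.
Long rows with device=JV7, metric=mem_gb: max(67.1, -0.7, 78.9) = 78.9.

78.9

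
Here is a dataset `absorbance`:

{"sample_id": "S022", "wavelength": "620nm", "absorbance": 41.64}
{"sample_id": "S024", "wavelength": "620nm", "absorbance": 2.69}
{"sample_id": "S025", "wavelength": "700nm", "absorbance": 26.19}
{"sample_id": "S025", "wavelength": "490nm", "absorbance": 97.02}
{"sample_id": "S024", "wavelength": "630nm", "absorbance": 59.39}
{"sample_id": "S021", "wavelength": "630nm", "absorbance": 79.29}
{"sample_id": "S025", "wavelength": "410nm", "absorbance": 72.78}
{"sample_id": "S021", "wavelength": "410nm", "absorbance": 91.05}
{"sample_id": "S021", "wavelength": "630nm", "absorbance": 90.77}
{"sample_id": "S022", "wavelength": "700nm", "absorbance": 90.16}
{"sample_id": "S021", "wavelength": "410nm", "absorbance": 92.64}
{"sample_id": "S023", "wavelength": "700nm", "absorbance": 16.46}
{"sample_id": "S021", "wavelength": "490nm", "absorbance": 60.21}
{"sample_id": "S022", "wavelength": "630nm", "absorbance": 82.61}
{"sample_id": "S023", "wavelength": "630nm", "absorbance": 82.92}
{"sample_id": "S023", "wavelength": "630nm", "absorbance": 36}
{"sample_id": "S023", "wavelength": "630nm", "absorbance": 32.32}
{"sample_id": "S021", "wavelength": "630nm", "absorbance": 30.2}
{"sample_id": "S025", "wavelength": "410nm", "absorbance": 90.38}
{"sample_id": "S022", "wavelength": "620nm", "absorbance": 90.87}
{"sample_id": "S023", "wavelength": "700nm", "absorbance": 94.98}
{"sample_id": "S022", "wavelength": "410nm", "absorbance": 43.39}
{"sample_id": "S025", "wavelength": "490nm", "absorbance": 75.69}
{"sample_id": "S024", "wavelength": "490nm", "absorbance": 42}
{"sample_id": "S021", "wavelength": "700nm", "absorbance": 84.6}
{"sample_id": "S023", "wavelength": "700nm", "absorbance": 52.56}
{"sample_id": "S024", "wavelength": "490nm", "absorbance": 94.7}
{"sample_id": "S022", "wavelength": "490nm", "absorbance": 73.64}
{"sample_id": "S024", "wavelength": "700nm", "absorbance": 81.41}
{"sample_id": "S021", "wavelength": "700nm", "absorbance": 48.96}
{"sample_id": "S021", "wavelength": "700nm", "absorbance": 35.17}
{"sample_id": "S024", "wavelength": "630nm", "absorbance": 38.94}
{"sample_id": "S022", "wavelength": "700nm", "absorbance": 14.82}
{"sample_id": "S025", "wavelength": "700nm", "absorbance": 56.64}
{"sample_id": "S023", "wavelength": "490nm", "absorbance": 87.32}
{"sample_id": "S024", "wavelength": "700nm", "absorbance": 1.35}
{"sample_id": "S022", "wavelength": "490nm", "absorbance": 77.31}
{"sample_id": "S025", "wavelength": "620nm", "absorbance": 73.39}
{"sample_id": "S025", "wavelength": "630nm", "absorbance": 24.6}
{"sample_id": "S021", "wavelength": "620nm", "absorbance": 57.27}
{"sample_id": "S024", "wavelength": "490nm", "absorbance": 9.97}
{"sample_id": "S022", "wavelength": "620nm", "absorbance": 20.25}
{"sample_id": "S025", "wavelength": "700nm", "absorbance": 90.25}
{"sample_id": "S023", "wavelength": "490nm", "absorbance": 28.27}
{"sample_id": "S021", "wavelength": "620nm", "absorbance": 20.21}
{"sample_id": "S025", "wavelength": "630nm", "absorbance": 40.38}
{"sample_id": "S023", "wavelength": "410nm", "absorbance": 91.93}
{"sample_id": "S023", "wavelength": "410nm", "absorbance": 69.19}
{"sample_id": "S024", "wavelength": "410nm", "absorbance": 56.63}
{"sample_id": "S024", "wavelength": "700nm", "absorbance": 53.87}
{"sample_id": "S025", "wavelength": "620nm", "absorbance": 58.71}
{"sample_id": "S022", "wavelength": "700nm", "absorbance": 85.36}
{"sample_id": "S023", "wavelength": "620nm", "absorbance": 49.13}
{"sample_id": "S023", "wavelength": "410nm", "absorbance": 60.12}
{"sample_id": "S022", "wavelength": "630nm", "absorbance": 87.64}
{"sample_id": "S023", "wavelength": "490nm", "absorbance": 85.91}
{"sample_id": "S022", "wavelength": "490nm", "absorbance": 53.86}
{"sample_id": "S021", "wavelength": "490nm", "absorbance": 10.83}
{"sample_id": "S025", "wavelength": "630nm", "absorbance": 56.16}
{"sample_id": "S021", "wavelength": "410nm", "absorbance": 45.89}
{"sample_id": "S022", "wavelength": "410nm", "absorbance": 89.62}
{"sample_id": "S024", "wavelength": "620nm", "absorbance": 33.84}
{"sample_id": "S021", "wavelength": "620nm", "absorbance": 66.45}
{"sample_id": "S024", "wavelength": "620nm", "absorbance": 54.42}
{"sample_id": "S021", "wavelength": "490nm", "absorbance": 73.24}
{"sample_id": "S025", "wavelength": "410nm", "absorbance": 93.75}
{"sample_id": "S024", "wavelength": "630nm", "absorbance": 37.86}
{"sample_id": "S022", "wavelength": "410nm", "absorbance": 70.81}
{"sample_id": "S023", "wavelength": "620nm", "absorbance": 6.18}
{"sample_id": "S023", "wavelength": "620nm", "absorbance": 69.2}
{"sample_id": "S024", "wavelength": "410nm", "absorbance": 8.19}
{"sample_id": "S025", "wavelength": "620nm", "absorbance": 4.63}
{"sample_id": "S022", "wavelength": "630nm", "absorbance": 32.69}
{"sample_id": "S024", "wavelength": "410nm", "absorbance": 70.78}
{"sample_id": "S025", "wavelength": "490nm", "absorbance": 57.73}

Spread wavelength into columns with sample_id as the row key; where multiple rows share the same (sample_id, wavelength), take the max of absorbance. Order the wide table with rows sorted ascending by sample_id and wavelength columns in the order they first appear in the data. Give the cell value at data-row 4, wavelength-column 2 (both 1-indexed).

81.41

With rows sorted ascending by sample_id, row 4 is sample_id=S024. wavelength columns in first-appearance order: 620nm, 700nm, 490nm, 630nm, 410nm; column 2 is 700nm.
Long rows with sample_id=S024, wavelength=700nm: max(81.41, 1.35, 53.87) = 81.41.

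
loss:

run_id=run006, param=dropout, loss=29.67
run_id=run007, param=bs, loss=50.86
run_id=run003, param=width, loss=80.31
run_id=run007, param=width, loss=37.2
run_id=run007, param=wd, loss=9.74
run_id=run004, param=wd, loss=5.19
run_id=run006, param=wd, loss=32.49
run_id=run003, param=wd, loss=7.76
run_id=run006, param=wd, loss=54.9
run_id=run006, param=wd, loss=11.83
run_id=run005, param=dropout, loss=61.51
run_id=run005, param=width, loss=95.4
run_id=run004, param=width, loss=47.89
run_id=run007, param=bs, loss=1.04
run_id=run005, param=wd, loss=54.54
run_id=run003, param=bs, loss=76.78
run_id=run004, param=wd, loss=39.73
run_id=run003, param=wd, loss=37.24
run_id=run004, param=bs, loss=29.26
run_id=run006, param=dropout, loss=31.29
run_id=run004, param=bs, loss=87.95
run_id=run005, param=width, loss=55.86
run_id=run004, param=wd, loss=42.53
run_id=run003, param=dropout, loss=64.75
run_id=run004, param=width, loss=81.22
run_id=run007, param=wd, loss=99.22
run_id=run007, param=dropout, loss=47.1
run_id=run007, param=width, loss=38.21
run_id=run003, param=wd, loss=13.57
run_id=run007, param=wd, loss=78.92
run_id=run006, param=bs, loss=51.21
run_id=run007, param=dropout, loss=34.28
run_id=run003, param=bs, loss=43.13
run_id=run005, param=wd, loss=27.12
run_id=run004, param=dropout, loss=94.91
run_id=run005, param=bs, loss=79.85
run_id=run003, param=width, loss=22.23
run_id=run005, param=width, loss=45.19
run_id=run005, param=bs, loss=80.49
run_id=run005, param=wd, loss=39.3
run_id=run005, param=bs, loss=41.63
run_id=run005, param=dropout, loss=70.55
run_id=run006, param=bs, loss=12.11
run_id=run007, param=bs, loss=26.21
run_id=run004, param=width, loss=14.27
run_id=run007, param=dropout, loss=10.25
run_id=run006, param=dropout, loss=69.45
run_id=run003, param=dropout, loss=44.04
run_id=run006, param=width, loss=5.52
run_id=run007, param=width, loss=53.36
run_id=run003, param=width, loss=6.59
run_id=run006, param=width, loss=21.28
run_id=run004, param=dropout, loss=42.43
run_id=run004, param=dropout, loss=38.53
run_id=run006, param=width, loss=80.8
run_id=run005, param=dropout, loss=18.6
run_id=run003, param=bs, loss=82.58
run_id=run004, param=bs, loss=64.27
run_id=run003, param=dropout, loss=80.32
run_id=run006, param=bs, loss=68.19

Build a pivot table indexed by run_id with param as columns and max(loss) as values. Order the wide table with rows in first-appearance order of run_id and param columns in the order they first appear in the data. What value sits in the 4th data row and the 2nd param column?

With rows in first-appearance order of run_id, row 4 is run_id=run004. param columns in first-appearance order: dropout, bs, width, wd; column 2 is bs.
Long rows with run_id=run004, param=bs: max(29.26, 87.95, 64.27) = 87.95.

87.95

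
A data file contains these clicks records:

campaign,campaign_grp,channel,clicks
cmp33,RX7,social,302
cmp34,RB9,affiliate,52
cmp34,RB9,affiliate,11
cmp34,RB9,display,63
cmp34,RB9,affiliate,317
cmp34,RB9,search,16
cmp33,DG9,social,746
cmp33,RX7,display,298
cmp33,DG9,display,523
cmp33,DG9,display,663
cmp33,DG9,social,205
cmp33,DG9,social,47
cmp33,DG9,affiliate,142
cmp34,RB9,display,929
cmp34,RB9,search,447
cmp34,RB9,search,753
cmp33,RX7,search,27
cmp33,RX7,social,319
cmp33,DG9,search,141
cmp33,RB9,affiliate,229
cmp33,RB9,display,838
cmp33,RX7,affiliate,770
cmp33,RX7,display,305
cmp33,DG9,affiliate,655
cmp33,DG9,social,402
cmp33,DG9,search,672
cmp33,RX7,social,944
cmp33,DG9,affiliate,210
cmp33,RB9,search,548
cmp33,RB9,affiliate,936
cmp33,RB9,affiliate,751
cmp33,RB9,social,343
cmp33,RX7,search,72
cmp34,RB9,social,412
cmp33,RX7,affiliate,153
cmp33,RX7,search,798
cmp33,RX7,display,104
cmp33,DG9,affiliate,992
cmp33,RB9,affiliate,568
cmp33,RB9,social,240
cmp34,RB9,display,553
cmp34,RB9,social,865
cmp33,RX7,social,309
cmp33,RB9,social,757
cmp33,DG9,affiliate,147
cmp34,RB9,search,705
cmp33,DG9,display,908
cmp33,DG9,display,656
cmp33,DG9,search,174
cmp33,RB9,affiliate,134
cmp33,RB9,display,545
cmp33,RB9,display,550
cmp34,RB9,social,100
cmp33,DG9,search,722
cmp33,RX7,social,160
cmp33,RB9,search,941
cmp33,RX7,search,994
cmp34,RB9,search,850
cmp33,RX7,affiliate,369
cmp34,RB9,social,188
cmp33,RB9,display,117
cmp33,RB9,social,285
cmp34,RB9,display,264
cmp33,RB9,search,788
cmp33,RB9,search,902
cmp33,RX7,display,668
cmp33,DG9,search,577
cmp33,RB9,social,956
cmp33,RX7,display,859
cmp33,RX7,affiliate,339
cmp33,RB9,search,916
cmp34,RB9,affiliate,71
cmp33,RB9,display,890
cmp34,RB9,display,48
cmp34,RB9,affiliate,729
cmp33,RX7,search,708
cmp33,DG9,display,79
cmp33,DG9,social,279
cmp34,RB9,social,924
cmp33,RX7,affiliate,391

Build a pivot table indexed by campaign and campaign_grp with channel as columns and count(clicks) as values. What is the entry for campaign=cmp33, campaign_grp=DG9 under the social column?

Rows with campaign=cmp33, campaign_grp=DG9 and channel=social: clicks values are 746, 205, 47, 402, 279.
5 rows match — count = 5.

5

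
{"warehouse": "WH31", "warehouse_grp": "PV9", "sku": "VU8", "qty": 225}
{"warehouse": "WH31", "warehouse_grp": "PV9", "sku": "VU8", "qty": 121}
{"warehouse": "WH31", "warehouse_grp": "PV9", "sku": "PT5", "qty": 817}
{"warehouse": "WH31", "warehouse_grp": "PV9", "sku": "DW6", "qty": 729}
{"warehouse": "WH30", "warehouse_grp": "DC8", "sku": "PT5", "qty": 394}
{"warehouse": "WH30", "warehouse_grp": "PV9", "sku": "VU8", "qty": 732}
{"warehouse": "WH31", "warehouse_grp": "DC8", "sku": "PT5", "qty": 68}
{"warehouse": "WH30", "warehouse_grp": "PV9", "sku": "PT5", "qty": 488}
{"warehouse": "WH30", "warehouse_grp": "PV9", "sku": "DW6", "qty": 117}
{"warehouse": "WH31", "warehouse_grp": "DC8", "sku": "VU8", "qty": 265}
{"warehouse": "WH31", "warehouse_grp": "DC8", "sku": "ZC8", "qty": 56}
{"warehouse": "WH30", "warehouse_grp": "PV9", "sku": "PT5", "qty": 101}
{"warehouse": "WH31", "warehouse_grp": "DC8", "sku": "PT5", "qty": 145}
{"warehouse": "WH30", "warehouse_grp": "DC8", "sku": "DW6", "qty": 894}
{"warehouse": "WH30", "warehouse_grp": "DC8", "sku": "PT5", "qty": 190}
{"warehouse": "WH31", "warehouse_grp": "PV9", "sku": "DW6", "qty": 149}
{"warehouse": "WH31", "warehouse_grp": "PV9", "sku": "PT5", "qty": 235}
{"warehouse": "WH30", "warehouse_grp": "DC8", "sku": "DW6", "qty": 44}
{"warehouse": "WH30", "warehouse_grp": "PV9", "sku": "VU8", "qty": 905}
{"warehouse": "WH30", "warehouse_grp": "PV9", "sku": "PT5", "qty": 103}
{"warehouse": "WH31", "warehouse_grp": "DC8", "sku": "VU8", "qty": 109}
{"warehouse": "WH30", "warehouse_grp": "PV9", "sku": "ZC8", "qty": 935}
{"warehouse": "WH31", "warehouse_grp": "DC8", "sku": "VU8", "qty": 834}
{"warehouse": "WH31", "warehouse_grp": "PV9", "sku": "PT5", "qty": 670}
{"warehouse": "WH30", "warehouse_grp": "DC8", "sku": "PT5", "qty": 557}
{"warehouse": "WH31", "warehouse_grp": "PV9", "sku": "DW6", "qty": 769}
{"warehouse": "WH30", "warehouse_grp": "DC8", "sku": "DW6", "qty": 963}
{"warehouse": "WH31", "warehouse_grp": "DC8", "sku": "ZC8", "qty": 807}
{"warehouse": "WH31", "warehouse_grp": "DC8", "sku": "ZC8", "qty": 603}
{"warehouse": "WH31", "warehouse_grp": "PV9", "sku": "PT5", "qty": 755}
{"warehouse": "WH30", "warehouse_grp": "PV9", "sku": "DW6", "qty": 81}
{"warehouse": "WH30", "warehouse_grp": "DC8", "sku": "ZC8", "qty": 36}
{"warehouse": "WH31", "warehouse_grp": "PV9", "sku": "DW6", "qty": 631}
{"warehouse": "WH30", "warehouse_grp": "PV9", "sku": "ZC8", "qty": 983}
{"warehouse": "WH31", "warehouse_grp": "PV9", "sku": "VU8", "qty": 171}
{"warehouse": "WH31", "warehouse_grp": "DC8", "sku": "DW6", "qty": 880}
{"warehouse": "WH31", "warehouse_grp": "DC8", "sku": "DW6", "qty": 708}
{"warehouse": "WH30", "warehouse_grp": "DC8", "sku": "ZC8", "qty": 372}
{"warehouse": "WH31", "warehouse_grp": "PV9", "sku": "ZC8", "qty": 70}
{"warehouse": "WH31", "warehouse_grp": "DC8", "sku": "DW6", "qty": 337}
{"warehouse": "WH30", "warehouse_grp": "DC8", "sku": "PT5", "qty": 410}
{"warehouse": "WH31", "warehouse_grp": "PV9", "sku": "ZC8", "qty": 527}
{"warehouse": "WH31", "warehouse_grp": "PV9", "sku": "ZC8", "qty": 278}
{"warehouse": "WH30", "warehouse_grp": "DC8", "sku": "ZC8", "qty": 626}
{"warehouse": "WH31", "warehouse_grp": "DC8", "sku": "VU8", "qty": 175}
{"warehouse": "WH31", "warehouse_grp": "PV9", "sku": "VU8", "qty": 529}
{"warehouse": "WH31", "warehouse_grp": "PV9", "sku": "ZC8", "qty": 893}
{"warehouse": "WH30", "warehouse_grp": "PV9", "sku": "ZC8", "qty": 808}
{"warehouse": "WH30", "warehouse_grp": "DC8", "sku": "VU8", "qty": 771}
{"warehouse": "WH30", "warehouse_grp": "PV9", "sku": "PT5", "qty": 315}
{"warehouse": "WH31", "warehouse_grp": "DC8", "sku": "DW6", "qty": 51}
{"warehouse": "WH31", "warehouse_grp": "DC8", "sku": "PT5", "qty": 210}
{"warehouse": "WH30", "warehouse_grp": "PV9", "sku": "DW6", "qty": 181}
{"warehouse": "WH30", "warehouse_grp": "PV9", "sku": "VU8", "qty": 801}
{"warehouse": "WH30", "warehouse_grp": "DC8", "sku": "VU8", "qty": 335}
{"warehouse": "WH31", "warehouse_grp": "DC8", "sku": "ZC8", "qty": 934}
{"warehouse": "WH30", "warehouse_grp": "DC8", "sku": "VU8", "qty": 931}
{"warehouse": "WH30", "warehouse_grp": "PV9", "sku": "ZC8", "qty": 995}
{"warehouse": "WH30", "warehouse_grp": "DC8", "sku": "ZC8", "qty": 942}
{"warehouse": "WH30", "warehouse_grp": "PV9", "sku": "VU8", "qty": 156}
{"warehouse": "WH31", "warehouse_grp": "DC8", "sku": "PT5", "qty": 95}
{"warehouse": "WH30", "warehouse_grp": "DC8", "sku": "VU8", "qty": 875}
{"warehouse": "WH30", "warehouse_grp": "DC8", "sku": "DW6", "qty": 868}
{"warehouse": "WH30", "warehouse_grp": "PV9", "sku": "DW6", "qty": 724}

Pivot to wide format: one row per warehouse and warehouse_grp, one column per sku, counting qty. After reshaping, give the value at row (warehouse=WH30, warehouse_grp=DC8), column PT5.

4

Rows with warehouse=WH30, warehouse_grp=DC8 and sku=PT5: qty values are 394, 190, 557, 410.
4 rows match — count = 4.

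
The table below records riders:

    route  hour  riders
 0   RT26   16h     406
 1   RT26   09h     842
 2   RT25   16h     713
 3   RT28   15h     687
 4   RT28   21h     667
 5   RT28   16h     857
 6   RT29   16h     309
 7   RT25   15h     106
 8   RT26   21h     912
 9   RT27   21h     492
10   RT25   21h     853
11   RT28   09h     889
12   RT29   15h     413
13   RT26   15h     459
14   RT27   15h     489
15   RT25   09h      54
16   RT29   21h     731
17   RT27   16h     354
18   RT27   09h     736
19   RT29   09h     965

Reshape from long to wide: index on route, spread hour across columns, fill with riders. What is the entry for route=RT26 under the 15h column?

Wide layout: rows indexed by route, columns are the 4 distinct hour values (16h, 09h, 15h, 21h).
Cell (route=RT26, hour=15h) draws from the long row where route=RT26 and hour=15h, which has riders=459.

459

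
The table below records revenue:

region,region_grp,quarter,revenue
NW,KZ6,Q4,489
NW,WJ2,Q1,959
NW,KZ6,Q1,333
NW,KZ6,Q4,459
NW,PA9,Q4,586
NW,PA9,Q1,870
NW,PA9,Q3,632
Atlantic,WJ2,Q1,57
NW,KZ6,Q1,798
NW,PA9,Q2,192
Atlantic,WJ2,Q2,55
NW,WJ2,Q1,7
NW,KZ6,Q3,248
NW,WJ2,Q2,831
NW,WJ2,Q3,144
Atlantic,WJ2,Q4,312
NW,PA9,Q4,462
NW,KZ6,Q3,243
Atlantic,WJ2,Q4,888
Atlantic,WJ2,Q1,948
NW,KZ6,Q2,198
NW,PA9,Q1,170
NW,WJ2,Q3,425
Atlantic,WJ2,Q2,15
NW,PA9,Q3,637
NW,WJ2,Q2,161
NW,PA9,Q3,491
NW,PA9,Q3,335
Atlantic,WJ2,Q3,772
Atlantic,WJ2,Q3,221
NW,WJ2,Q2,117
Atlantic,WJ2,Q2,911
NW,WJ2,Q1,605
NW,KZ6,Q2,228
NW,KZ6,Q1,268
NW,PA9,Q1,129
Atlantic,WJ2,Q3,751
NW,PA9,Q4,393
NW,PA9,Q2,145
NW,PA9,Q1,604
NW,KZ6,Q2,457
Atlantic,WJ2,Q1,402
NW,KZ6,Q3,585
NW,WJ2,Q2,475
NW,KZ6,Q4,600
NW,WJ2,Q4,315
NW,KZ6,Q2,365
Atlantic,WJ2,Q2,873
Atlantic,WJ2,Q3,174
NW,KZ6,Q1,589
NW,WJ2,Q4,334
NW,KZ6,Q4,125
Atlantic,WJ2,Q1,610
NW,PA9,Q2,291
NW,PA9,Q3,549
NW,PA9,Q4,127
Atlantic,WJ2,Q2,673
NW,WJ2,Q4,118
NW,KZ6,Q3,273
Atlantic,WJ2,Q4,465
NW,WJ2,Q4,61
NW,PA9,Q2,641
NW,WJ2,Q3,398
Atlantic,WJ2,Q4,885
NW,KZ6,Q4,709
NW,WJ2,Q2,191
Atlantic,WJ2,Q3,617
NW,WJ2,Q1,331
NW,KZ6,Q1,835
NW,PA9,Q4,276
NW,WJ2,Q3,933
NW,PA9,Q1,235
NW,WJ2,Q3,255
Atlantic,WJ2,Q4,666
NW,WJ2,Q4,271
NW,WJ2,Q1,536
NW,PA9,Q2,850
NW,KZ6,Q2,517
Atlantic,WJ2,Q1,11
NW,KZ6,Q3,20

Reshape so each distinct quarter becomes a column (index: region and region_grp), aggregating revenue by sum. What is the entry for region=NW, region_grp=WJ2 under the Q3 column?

Rows with region=NW, region_grp=WJ2 and quarter=Q3: revenue values are 144, 425, 398, 933, 255.
144 + 425 + 398 + 933 + 255 = 2155.

2155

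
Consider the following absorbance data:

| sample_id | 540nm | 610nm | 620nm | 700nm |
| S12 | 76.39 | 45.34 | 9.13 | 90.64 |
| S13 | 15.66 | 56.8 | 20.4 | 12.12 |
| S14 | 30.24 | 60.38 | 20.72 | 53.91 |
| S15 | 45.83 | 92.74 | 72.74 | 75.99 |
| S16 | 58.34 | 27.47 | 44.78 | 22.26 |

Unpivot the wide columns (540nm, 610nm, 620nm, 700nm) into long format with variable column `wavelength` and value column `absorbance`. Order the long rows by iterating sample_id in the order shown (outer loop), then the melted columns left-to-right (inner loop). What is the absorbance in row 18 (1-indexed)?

27.47

20 rows total (5 × 4). Row 18: index ⌊(18-1)/4⌋ = 4 into sample_id → S16; (18-1) mod 4 = 1 into the melted columns → 610nm.
So row 18 is (S16, 610nm, 27.47); absorbance = 27.47.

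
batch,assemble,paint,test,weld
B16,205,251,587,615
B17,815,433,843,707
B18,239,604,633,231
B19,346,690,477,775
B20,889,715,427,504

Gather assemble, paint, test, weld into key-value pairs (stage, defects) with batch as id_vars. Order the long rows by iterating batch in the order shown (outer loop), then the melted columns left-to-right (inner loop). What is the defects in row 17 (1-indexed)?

20 rows total (5 × 4). Row 17: index ⌊(17-1)/4⌋ = 4 into batch → B20; (17-1) mod 4 = 0 into the melted columns → assemble.
So row 17 is (B20, assemble, 889); defects = 889.

889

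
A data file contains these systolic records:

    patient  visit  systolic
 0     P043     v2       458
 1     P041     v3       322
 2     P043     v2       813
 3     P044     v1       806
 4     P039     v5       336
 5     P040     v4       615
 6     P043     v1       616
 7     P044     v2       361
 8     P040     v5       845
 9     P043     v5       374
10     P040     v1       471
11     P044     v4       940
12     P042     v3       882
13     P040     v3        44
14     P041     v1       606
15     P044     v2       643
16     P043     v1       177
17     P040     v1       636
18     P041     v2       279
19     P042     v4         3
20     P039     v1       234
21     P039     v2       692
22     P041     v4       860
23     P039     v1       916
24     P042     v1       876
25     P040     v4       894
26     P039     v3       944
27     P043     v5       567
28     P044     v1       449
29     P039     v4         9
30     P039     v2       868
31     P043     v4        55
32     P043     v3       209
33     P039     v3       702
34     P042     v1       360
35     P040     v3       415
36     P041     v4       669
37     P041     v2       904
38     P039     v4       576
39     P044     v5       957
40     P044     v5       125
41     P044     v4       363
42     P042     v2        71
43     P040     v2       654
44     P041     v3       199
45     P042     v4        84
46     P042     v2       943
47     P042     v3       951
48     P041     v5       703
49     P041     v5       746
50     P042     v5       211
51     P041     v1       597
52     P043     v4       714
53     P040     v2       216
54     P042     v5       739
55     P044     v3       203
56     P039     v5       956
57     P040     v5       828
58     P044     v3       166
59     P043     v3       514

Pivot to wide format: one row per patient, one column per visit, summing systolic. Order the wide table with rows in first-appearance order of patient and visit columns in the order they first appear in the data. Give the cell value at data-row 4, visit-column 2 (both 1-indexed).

With rows in first-appearance order of patient, row 4 is patient=P039. visit columns in first-appearance order: v2, v3, v1, v5, v4; column 2 is v3.
Long rows with patient=P039, visit=v3: 944 + 702 = 1646.

1646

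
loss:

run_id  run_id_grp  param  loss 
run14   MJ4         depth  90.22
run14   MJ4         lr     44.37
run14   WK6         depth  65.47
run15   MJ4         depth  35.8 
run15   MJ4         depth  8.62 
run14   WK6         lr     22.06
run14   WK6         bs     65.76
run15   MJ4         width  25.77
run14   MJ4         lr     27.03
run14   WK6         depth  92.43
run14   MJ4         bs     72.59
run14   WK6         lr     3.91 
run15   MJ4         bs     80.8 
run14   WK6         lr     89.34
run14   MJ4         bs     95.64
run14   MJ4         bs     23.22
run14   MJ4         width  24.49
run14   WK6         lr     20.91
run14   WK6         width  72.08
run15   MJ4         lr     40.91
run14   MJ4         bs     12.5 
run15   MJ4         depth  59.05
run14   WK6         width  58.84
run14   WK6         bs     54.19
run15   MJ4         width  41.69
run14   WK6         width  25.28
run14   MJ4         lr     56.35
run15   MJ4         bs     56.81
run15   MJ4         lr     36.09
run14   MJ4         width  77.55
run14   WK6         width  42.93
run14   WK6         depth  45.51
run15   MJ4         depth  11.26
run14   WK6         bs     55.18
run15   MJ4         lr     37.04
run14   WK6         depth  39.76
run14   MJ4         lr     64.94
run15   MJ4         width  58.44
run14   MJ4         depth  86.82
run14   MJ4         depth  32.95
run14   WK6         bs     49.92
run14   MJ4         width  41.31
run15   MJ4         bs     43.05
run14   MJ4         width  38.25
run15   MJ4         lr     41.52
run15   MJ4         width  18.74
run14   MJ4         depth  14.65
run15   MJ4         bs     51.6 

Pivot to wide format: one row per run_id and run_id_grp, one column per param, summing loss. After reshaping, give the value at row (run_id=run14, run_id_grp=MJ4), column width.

Rows with run_id=run14, run_id_grp=MJ4 and param=width: loss values are 24.49, 77.55, 41.31, 38.25.
24.49 + 77.55 + 41.31 + 38.25 = 181.60.

181.60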